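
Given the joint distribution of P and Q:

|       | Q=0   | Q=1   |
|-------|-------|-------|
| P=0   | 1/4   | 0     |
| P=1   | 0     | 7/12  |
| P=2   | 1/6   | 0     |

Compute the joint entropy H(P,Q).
H(P,Q) = -Σ P(P,Q) log₂ P(P,Q), summed over the non-zero cells:
H(P,Q) = -[(1/4)·log₂(1/4) + (7/12)·log₂(7/12) + (1/6)·log₂(1/6)]
  = 0.5000 + 0.4536 + 0.4308
  = 1.3844 bits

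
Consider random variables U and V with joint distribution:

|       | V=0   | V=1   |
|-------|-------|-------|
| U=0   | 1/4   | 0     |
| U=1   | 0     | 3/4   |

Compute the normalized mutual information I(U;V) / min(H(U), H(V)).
Marginal P(U) (row sums):
  P(U=0) = 1/4 + 0 = 1/4
  P(U=1) = 0 + 3/4 = 3/4
Marginal P(V) (column sums):
  P(V=0) = 1/4 + 0 = 1/4
  P(V=1) = 0 + 3/4 = 3/4

H(U) = -[(1/4)·log₂(1/4) + (3/4)·log₂(3/4)]
  = 0.5000 + 0.3113
  = 0.8113 bits
H(V) = -[(1/4)·log₂(1/4) + (3/4)·log₂(3/4)]
  = 0.5000 + 0.3113
  = 0.8113 bits
H(U,V) = -[(1/4)·log₂(1/4) + (3/4)·log₂(3/4)]
  = 0.5000 + 0.3113
  = 0.8113 bits

I(U;V) = H(U) + H(V) - H(U,V)
  = 0.8113 + 0.8113 - 0.8113
  = 0.8113 bits

min(H(U), H(V)) = min(0.8113, 0.8113) = 0.8113 bits
Normalized MI = 0.8113 / 0.8113 = 1.0000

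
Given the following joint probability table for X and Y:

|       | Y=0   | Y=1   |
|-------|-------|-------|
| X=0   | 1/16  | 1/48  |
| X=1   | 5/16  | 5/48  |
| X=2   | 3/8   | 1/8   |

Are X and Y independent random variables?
Marginal P(X) (row sums):
  P(X=0) = 1/16 + 1/48 = 1/12
  P(X=1) = 5/16 + 5/48 = 5/12
  P(X=2) = 3/8 + 1/8 = 1/2
Marginal P(Y) (column sums):
  P(Y=0) = 1/16 + 5/16 + 3/8 = 3/4
  P(Y=1) = 1/48 + 5/48 + 1/8 = 1/4

X and Y are independent iff P(X=i,Y=j) = P(X=i)·P(Y=j) for every cell.
  P(X=0)·P(Y=0) = 1/12 × 3/4 = 1/16 = P(X=0,Y=0) ✓
  P(X=0)·P(Y=1) = 1/12 × 1/4 = 1/48 = P(X=0,Y=1) ✓
  P(X=1)·P(Y=0) = 5/12 × 3/4 = 5/16 = P(X=1,Y=0) ✓
  P(X=1)·P(Y=1) = 5/12 × 1/4 = 5/48 = P(X=1,Y=1) ✓
  P(X=2)·P(Y=0) = 1/2 × 3/4 = 3/8 = P(X=2,Y=0) ✓
  P(X=2)·P(Y=1) = 1/2 × 1/4 = 1/8 = P(X=2,Y=1) ✓

Yes, X and Y are independent: every cell factors, so I(X;Y) = 0 bits.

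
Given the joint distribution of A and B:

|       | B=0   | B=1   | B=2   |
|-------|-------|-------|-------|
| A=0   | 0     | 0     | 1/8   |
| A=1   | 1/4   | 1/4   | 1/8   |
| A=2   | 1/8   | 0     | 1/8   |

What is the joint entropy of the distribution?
H(A,B) = -Σ P(A,B) log₂ P(A,B), summed over the non-zero cells:
H(A,B) = -[(1/8)·log₂(1/8) + (1/4)·log₂(1/4) + (1/4)·log₂(1/4) + (1/8)·log₂(1/8) + (1/8)·log₂(1/8) + (1/8)·log₂(1/8)]
  = 0.3750 + 0.5000 + 0.5000 + 0.3750 + 0.3750 + 0.3750
  = 2.5000 bits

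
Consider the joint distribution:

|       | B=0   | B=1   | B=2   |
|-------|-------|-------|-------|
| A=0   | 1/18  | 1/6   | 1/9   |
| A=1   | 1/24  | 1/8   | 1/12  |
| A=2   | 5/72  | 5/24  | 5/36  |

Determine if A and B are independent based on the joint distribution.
Marginal P(A) (row sums):
  P(A=0) = 1/18 + 1/6 + 1/9 = 1/3
  P(A=1) = 1/24 + 1/8 + 1/12 = 1/4
  P(A=2) = 5/72 + 5/24 + 5/36 = 5/12
Marginal P(B) (column sums):
  P(B=0) = 1/18 + 1/24 + 5/72 = 1/6
  P(B=1) = 1/6 + 1/8 + 5/24 = 1/2
  P(B=2) = 1/9 + 1/12 + 5/36 = 1/3

A and B are independent iff P(A=i,B=j) = P(A=i)·P(B=j) for every cell.
  P(A=0)·P(B=0) = 1/3 × 1/6 = 1/18 = P(A=0,B=0) ✓
  P(A=0)·P(B=1) = 1/3 × 1/2 = 1/6 = P(A=0,B=1) ✓
  P(A=0)·P(B=2) = 1/3 × 1/3 = 1/9 = P(A=0,B=2) ✓
  P(A=1)·P(B=0) = 1/4 × 1/6 = 1/24 = P(A=1,B=0) ✓
  P(A=1)·P(B=1) = 1/4 × 1/2 = 1/8 = P(A=1,B=1) ✓
  P(A=1)·P(B=2) = 1/4 × 1/3 = 1/12 = P(A=1,B=2) ✓
  P(A=2)·P(B=0) = 5/12 × 1/6 = 5/72 = P(A=2,B=0) ✓
  P(A=2)·P(B=1) = 5/12 × 1/2 = 5/24 = P(A=2,B=1) ✓
  P(A=2)·P(B=2) = 5/12 × 1/3 = 5/36 = P(A=2,B=2) ✓

Yes, A and B are independent: every cell factors, so I(A;B) = 0 bits.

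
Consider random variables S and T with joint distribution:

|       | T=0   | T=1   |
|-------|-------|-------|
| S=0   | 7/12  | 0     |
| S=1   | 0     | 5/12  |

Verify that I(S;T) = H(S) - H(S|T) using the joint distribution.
Left side, from I(S;T) = H(S) + H(T) - H(S,T):
Marginal P(S) (row sums):
  P(S=0) = 7/12 + 0 = 7/12
  P(S=1) = 0 + 5/12 = 5/12
Marginal P(T) (column sums):
  P(T=0) = 7/12 + 0 = 7/12
  P(T=1) = 0 + 5/12 = 5/12

H(S) = -[(7/12)·log₂(7/12) + (5/12)·log₂(5/12)]
  = 0.4536 + 0.5263
  = 0.9799 bits
H(T) = -[(7/12)·log₂(7/12) + (5/12)·log₂(5/12)]
  = 0.4536 + 0.5263
  = 0.9799 bits
H(S,T) = -[(7/12)·log₂(7/12) + (5/12)·log₂(5/12)]
  = 0.4536 + 0.5263
  = 0.9799 bits

I(S;T) = H(S) + H(T) - H(S,T)
  = 0.9799 + 0.9799 - 0.9799
  = 0.9799 bits

Right side, with H(S|T) computed directly from the conditional probabilities:
H(S|T) = -Σ P(S,T)·log₂ P(S|T), where P(S|T) = P(S,T) / P(T)
  (cells with P(S,T) = 0 contribute 0)
  (S=0,T=0): P(S|T) = (7/12)/(7/12) = 1;  -(7/12)·log₂(1) = 0.0000
  (S=1,T=1): P(S|T) = (5/12)/(5/12) = 1;  -(5/12)·log₂(1) = 0.0000
H(S|T) = 0.0000 + 0.0000
  = 0.0000 bits
H(S) - H(S|T) = 0.9799 - 0.0000 = 0.9799 bits

Both sides equal 0.9799 bits, so I(S;T) = H(S) - H(S|T) ✓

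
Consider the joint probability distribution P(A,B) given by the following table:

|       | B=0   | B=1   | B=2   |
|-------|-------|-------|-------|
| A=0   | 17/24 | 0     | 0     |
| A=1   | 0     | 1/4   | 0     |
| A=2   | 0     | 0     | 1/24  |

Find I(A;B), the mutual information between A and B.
Marginal P(A) (row sums):
  P(A=0) = 17/24 + 0 + 0 = 17/24
  P(A=1) = 0 + 1/4 + 0 = 1/4
  P(A=2) = 0 + 0 + 1/24 = 1/24
Marginal P(B) (column sums):
  P(B=0) = 17/24 + 0 + 0 = 17/24
  P(B=1) = 0 + 1/4 + 0 = 1/4
  P(B=2) = 0 + 0 + 1/24 = 1/24

H(A) = -[(17/24)·log₂(17/24) + (1/4)·log₂(1/4) + (1/24)·log₂(1/24)]
  = 0.3524 + 0.5000 + 0.1910
  = 1.0434 bits
H(B) = -[(17/24)·log₂(17/24) + (1/4)·log₂(1/4) + (1/24)·log₂(1/24)]
  = 0.3524 + 0.5000 + 0.1910
  = 1.0434 bits
H(A,B) = -[(17/24)·log₂(17/24) + (1/4)·log₂(1/4) + (1/24)·log₂(1/24)]
  = 0.3524 + 0.5000 + 0.1910
  = 1.0434 bits

I(A;B) = H(A) + H(B) - H(A,B)
  = 1.0434 + 1.0434 - 1.0434
  = 1.0434 bits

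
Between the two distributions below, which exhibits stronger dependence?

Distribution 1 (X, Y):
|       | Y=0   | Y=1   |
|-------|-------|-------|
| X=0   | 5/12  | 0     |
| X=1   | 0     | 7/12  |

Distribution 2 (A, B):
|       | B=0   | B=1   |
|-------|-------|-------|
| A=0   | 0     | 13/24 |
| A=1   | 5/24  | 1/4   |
Distribution 1 (X, Y):
Marginal P(X) (row sums):
  P(X=0) = 5/12 + 0 = 5/12
  P(X=1) = 0 + 7/12 = 7/12
Marginal P(Y) (column sums):
  P(Y=0) = 5/12 + 0 = 5/12
  P(Y=1) = 0 + 7/12 = 7/12

H(X) = -[(5/12)·log₂(5/12) + (7/12)·log₂(7/12)]
  = 0.5263 + 0.4536
  = 0.9799 bits
H(Y) = -[(5/12)·log₂(5/12) + (7/12)·log₂(7/12)]
  = 0.5263 + 0.4536
  = 0.9799 bits
H(X,Y) = -[(5/12)·log₂(5/12) + (7/12)·log₂(7/12)]
  = 0.5263 + 0.4536
  = 0.9799 bits

I(X;Y) = H(X) + H(Y) - H(X,Y)
  = 0.9799 + 0.9799 - 0.9799
  = 0.9799 bits

Distribution 2 (A, B):
Marginal P(A) (row sums):
  P(A=0) = 0 + 13/24 = 13/24
  P(A=1) = 5/24 + 1/4 = 11/24
Marginal P(B) (column sums):
  P(B=0) = 0 + 5/24 = 5/24
  P(B=1) = 13/24 + 1/4 = 19/24

H(A) = -[(13/24)·log₂(13/24) + (11/24)·log₂(11/24)]
  = 0.4791 + 0.5159
  = 0.9950 bits
H(B) = -[(5/24)·log₂(5/24) + (19/24)·log₂(19/24)]
  = 0.4715 + 0.2668
  = 0.7383 bits
H(A,B) = -[(13/24)·log₂(13/24) + (5/24)·log₂(5/24) + (1/4)·log₂(1/4)]
  = 0.4791 + 0.4715 + 0.5000
  = 1.4506 bits

I(A;B) = H(A) + H(B) - H(A,B)
  = 0.9950 + 0.7383 - 1.4506
  = 0.2827 bits

I(X;Y) = 0.9799 bits > I(A;B) = 0.2827 bits, so (X, Y) has the higher mutual information (stronger dependence).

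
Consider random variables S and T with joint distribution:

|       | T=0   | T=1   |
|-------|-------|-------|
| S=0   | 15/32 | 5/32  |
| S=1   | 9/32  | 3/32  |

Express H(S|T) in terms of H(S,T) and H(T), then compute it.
H(S|T) = H(S,T) - H(T)

Marginal P(T) (column sums):
  P(T=0) = 15/32 + 9/32 = 3/4
  P(T=1) = 5/32 + 3/32 = 1/4

H(S,T) = -[(15/32)·log₂(15/32) + (5/32)·log₂(5/32) + (9/32)·log₂(9/32) + (3/32)·log₂(3/32)]
  = 0.5124 + 0.4184 + 0.5147 + 0.3202
  = 1.7657 bits
H(T) = -[(3/4)·log₂(3/4) + (1/4)·log₂(1/4)]
  = 0.3113 + 0.5000
  = 0.8113 bits

H(S|T) = 1.7657 - 0.8113 = 0.9544 bits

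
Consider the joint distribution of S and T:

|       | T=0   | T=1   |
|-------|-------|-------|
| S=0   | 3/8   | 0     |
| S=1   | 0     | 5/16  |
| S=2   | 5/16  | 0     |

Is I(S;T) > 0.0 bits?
Marginal P(S) (row sums):
  P(S=0) = 3/8 + 0 = 3/8
  P(S=1) = 0 + 5/16 = 5/16
  P(S=2) = 5/16 + 0 = 5/16
Marginal P(T) (column sums):
  P(T=0) = 3/8 + 0 + 5/16 = 11/16
  P(T=1) = 0 + 5/16 + 0 = 5/16

H(S) = -[(3/8)·log₂(3/8) + (5/16)·log₂(5/16) + (5/16)·log₂(5/16)]
  = 0.5306 + 0.5244 + 0.5244
  = 1.5794 bits
H(T) = -[(11/16)·log₂(11/16) + (5/16)·log₂(5/16)]
  = 0.3716 + 0.5244
  = 0.8960 bits
H(S,T) = -[(3/8)·log₂(3/8) + (5/16)·log₂(5/16) + (5/16)·log₂(5/16)]
  = 0.5306 + 0.5244 + 0.5244
  = 1.5794 bits

I(S;T) = H(S) + H(T) - H(S,T)
  = 1.5794 + 0.8960 - 1.5794
  = 0.8960 bits

Yes. I(S;T) = 0.8960 bits, which is > 0.0 bits.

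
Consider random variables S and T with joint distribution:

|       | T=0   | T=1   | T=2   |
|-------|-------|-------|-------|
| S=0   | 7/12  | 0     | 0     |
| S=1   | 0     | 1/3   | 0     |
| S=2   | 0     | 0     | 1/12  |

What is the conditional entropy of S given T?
Marginal P(T) (column sums):
  P(T=0) = 7/12 + 0 + 0 = 7/12
  P(T=1) = 0 + 1/3 + 0 = 1/3
  P(T=2) = 0 + 0 + 1/12 = 1/12

H(S|T) = -Σ P(S,T)·log₂ P(S|T), where P(S|T) = P(S,T) / P(T)
  (cells with P(S,T) = 0 contribute 0)
  (S=0,T=0): P(S|T) = (7/12)/(7/12) = 1;  -(7/12)·log₂(1) = 0.0000
  (S=1,T=1): P(S|T) = (1/3)/(1/3) = 1;  -(1/3)·log₂(1) = 0.0000
  (S=2,T=2): P(S|T) = (1/12)/(1/12) = 1;  -(1/12)·log₂(1) = 0.0000
H(S|T) = 0.0000 + 0.0000 + 0.0000
  = 0.0000 bits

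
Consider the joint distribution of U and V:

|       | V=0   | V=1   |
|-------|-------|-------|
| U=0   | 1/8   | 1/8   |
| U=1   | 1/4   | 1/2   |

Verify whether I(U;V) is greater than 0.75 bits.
Marginal P(U) (row sums):
  P(U=0) = 1/8 + 1/8 = 1/4
  P(U=1) = 1/4 + 1/2 = 3/4
Marginal P(V) (column sums):
  P(V=0) = 1/8 + 1/4 = 3/8
  P(V=1) = 1/8 + 1/2 = 5/8

H(U) = -[(1/4)·log₂(1/4) + (3/4)·log₂(3/4)]
  = 0.5000 + 0.3113
  = 0.8113 bits
H(V) = -[(3/8)·log₂(3/8) + (5/8)·log₂(5/8)]
  = 0.5306 + 0.4238
  = 0.9544 bits
H(U,V) = -[(1/8)·log₂(1/8) + (1/8)·log₂(1/8) + (1/4)·log₂(1/4) + (1/2)·log₂(1/2)]
  = 0.3750 + 0.3750 + 0.5000 + 0.5000
  = 1.7500 bits

I(U;V) = H(U) + H(V) - H(U,V)
  = 0.8113 + 0.9544 - 1.7500
  = 0.0157 bits

No. I(U;V) = 0.0157 bits, which is ≤ 0.75 bits.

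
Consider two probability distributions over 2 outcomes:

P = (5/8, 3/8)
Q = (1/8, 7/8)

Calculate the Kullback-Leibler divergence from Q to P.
D(P||Q) = Σ P(i) log₂(P(i)/Q(i))
  i=0: (5/8) × log₂((5/8)/(1/8)) = (5/8) × log₂(5) = 1.4512
  i=1: (3/8) × log₂((3/8)/(7/8)) = (3/8) × log₂(3/7) = -0.4584
D(P||Q) = 1.4512 - 0.4584
  = 0.9928 bits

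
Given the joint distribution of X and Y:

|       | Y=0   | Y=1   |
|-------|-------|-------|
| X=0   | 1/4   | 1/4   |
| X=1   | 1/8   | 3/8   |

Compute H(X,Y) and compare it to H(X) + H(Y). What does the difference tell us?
Marginal P(X) (row sums):
  P(X=0) = 1/4 + 1/4 = 1/2
  P(X=1) = 1/8 + 3/8 = 1/2
Marginal P(Y) (column sums):
  P(Y=0) = 1/4 + 1/8 = 3/8
  P(Y=1) = 1/4 + 3/8 = 5/8

H(X,Y) = -[(1/4)·log₂(1/4) + (1/4)·log₂(1/4) + (1/8)·log₂(1/8) + (3/8)·log₂(3/8)]
  = 0.5000 + 0.5000 + 0.3750 + 0.5306
  = 1.9056 bits
H(X) = -[(1/2)·log₂(1/2) + (1/2)·log₂(1/2)]
  = 0.5000 + 0.5000
  = 1.0000 bits
H(Y) = -[(3/8)·log₂(3/8) + (5/8)·log₂(5/8)]
  = 0.5306 + 0.4238
  = 0.9544 bits

H(X) + H(Y) = 1.0000 + 0.9544 = 1.9544 bits
Difference: H(X) + H(Y) - H(X,Y) = 1.9544 - 1.9056 = 0.0488 bits = I(X;Y)

The difference is the mutual information; it is positive here, so X and Y are dependent (knowing one reduces uncertainty about the other by 0.0488 bits).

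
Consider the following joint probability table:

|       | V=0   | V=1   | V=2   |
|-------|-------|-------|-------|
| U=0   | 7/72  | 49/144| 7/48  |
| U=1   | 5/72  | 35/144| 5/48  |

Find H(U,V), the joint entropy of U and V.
H(U,V) = -Σ P(U,V) log₂ P(U,V), summed over the non-zero cells:
H(U,V) = -[(7/72)·log₂(7/72) + (49/144)·log₂(49/144) + (7/48)·log₂(7/48) + (5/72)·log₂(5/72) + (35/144)·log₂(35/144) + (5/48)·log₂(5/48)]
  = 0.3269 + 0.5292 + 0.4051 + 0.2672 + 0.4960 + 0.3399
  = 2.3643 bits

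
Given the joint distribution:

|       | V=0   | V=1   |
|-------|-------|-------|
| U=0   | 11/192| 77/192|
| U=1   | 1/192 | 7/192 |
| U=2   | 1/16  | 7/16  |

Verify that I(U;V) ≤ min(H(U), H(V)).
Marginal P(U) (row sums):
  P(U=0) = 11/192 + 77/192 = 11/24
  P(U=1) = 1/192 + 7/192 = 1/24
  P(U=2) = 1/16 + 7/16 = 1/2
Marginal P(V) (column sums):
  P(V=0) = 11/192 + 1/192 + 1/16 = 1/8
  P(V=1) = 77/192 + 7/192 + 7/16 = 7/8

H(U) = -[(11/24)·log₂(11/24) + (1/24)·log₂(1/24) + (1/2)·log₂(1/2)]
  = 0.5159 + 0.1910 + 0.5000
  = 1.2069 bits
H(V) = -[(1/8)·log₂(1/8) + (7/8)·log₂(7/8)]
  = 0.3750 + 0.1686
  = 0.5436 bits
H(U,V) = -[(11/192)·log₂(11/192) + (77/192)·log₂(77/192) + (1/192)·log₂(1/192) + (7/192)·log₂(7/192) + (1/16)·log₂(1/16) + (7/16)·log₂(7/16)]
  = 0.2364 + 0.5286 + 0.0395 + 0.1742 + 0.2500 + 0.5218
  = 1.7505 bits

I(U;V) = H(U) + H(V) - H(U,V)
  = 1.2069 + 0.5436 - 1.7505
  = 0.0000 bits

min(H(U), H(V)) = min(1.2069, 0.5436) = 0.5436 bits
Since 0.0000 ≤ 0.5436, the bound is satisfied ✓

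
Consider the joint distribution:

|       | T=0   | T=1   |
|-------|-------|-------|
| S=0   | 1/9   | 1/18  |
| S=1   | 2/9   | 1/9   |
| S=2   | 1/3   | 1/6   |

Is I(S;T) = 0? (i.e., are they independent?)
Marginal P(S) (row sums):
  P(S=0) = 1/9 + 1/18 = 1/6
  P(S=1) = 2/9 + 1/9 = 1/3
  P(S=2) = 1/3 + 1/6 = 1/2
Marginal P(T) (column sums):
  P(T=0) = 1/9 + 2/9 + 1/3 = 2/3
  P(T=1) = 1/18 + 1/9 + 1/6 = 1/3

S and T are independent iff P(S=i,T=j) = P(S=i)·P(T=j) for every cell.
  P(S=0)·P(T=0) = 1/6 × 2/3 = 1/9 = P(S=0,T=0) ✓
  P(S=0)·P(T=1) = 1/6 × 1/3 = 1/18 = P(S=0,T=1) ✓
  P(S=1)·P(T=0) = 1/3 × 2/3 = 2/9 = P(S=1,T=0) ✓
  P(S=1)·P(T=1) = 1/3 × 1/3 = 1/9 = P(S=1,T=1) ✓
  P(S=2)·P(T=0) = 1/2 × 2/3 = 1/3 = P(S=2,T=0) ✓
  P(S=2)·P(T=1) = 1/2 × 1/3 = 1/6 = P(S=2,T=1) ✓

Yes, S and T are independent: every cell factors, so I(S;T) = 0 bits.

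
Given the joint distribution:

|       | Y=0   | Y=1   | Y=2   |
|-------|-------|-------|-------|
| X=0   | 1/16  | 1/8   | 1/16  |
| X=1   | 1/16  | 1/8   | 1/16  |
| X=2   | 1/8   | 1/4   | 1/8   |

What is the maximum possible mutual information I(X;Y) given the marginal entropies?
The upper bound on mutual information is I(X;Y) ≤ min(H(X), H(Y)).

Marginal P(X) (row sums):
  P(X=0) = 1/16 + 1/8 + 1/16 = 1/4
  P(X=1) = 1/16 + 1/8 + 1/16 = 1/4
  P(X=2) = 1/8 + 1/4 + 1/8 = 1/2
Marginal P(Y) (column sums):
  P(Y=0) = 1/16 + 1/16 + 1/8 = 1/4
  P(Y=1) = 1/8 + 1/8 + 1/4 = 1/2
  P(Y=2) = 1/16 + 1/16 + 1/8 = 1/4

H(X) = -[(1/4)·log₂(1/4) + (1/4)·log₂(1/4) + (1/2)·log₂(1/2)]
  = 0.5000 + 0.5000 + 0.5000
  = 1.5000 bits
H(Y) = -[(1/4)·log₂(1/4) + (1/2)·log₂(1/2) + (1/4)·log₂(1/4)]
  = 0.5000 + 0.5000 + 0.5000
  = 1.5000 bits

Maximum possible I(X;Y) = min(1.5000, 1.5000) = 1.5000 bits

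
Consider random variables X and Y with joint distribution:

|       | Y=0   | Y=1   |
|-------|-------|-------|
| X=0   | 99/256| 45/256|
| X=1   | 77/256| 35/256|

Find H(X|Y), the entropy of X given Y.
Marginal P(Y) (column sums):
  P(Y=0) = 99/256 + 77/256 = 11/16
  P(Y=1) = 45/256 + 35/256 = 5/16

H(X|Y) = -Σ P(X,Y)·log₂ P(X|Y), where P(X|Y) = P(X,Y) / P(Y)
  (X=0,Y=0): P(X|Y) = (99/256)/(11/16) = 9/16;  -(99/256)·log₂(9/16) = 0.3210
  (X=0,Y=1): P(X|Y) = (45/256)/(5/16) = 9/16;  -(45/256)·log₂(9/16) = 0.1459
  (X=1,Y=0): P(X|Y) = (77/256)/(11/16) = 7/16;  -(77/256)·log₂(7/16) = 0.3587
  (X=1,Y=1): P(X|Y) = (35/256)/(5/16) = 7/16;  -(35/256)·log₂(7/16) = 0.1631
H(X|Y) = 0.3210 + 0.1459 + 0.3587 + 0.1631
  = 0.9887 bits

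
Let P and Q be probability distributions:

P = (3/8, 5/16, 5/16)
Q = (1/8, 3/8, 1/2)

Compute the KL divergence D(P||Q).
D(P||Q) = Σ P(i) log₂(P(i)/Q(i))
  i=0: (3/8) × log₂((3/8)/(1/8)) = (3/8) × log₂(3) = 0.5944
  i=1: (5/16) × log₂((5/16)/(3/8)) = (5/16) × log₂(5/6) = -0.0822
  i=2: (5/16) × log₂((5/16)/(1/2)) = (5/16) × log₂(5/8) = -0.2119
D(P||Q) = 0.5944 - 0.0822 - 0.2119
  = 0.3003 bits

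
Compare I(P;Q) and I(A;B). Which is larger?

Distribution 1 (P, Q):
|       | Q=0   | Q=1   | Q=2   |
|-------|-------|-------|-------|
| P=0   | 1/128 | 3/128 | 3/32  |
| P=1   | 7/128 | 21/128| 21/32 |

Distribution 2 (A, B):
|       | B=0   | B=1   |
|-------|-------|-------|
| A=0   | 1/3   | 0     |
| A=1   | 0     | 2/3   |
Distribution 1 (P, Q):
Marginal P(P) (row sums):
  P(P=0) = 1/128 + 3/128 + 3/32 = 1/8
  P(P=1) = 7/128 + 21/128 + 21/32 = 7/8
Marginal P(Q) (column sums):
  P(Q=0) = 1/128 + 7/128 = 1/16
  P(Q=1) = 3/128 + 21/128 = 3/16
  P(Q=2) = 3/32 + 21/32 = 3/4

H(P) = -[(1/8)·log₂(1/8) + (7/8)·log₂(7/8)]
  = 0.3750 + 0.1686
  = 0.5436 bits
H(Q) = -[(1/16)·log₂(1/16) + (3/16)·log₂(3/16) + (3/4)·log₂(3/4)]
  = 0.2500 + 0.4528 + 0.3113
  = 1.0141 bits
H(P,Q) = -[(1/128)·log₂(1/128) + (3/128)·log₂(3/128) + (3/32)·log₂(3/32) + (7/128)·log₂(7/128) + (21/128)·log₂(21/128) + (21/32)·log₂(21/32)]
  = 0.0547 + 0.1269 + 0.3202 + 0.2293 + 0.4278 + 0.3988
  = 1.5577 bits

I(P;Q) = H(P) + H(Q) - H(P,Q)
  = 0.5436 + 1.0141 - 1.5577
  = 0.0000 bits

Distribution 2 (A, B):
Marginal P(A) (row sums):
  P(A=0) = 1/3 + 0 = 1/3
  P(A=1) = 0 + 2/3 = 2/3
Marginal P(B) (column sums):
  P(B=0) = 1/3 + 0 = 1/3
  P(B=1) = 0 + 2/3 = 2/3

H(A) = -[(1/3)·log₂(1/3) + (2/3)·log₂(2/3)]
  = 0.5283 + 0.3900
  = 0.9183 bits
H(B) = -[(1/3)·log₂(1/3) + (2/3)·log₂(2/3)]
  = 0.5283 + 0.3900
  = 0.9183 bits
H(A,B) = -[(1/3)·log₂(1/3) + (2/3)·log₂(2/3)]
  = 0.5283 + 0.3900
  = 0.9183 bits

I(A;B) = H(A) + H(B) - H(A,B)
  = 0.9183 + 0.9183 - 0.9183
  = 0.9183 bits

I(A;B) = 0.9183 bits > I(P;Q) = 0.0000 bits, so (A, B) has the higher mutual information (stronger dependence).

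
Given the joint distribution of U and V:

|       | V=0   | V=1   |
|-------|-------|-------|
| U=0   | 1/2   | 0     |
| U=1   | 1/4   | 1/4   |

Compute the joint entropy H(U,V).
H(U,V) = -Σ P(U,V) log₂ P(U,V), summed over the non-zero cells:
H(U,V) = -[(1/2)·log₂(1/2) + (1/4)·log₂(1/4) + (1/4)·log₂(1/4)]
  = 0.5000 + 0.5000 + 0.5000
  = 1.5000 bits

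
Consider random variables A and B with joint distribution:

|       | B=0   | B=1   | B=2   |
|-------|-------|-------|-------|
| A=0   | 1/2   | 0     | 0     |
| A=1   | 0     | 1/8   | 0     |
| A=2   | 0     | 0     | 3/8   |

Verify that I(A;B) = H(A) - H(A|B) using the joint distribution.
Left side, from I(A;B) = H(A) + H(B) - H(A,B):
Marginal P(A) (row sums):
  P(A=0) = 1/2 + 0 + 0 = 1/2
  P(A=1) = 0 + 1/8 + 0 = 1/8
  P(A=2) = 0 + 0 + 3/8 = 3/8
Marginal P(B) (column sums):
  P(B=0) = 1/2 + 0 + 0 = 1/2
  P(B=1) = 0 + 1/8 + 0 = 1/8
  P(B=2) = 0 + 0 + 3/8 = 3/8

H(A) = -[(1/2)·log₂(1/2) + (1/8)·log₂(1/8) + (3/8)·log₂(3/8)]
  = 0.5000 + 0.3750 + 0.5306
  = 1.4056 bits
H(B) = -[(1/2)·log₂(1/2) + (1/8)·log₂(1/8) + (3/8)·log₂(3/8)]
  = 0.5000 + 0.3750 + 0.5306
  = 1.4056 bits
H(A,B) = -[(1/2)·log₂(1/2) + (1/8)·log₂(1/8) + (3/8)·log₂(3/8)]
  = 0.5000 + 0.3750 + 0.5306
  = 1.4056 bits

I(A;B) = H(A) + H(B) - H(A,B)
  = 1.4056 + 1.4056 - 1.4056
  = 1.4056 bits

Right side, with H(A|B) computed directly from the conditional probabilities:
H(A|B) = -Σ P(A,B)·log₂ P(A|B), where P(A|B) = P(A,B) / P(B)
  (cells with P(A,B) = 0 contribute 0)
  (A=0,B=0): P(A|B) = (1/2)/(1/2) = 1;  -(1/2)·log₂(1) = 0.0000
  (A=1,B=1): P(A|B) = (1/8)/(1/8) = 1;  -(1/8)·log₂(1) = 0.0000
  (A=2,B=2): P(A|B) = (3/8)/(3/8) = 1;  -(3/8)·log₂(1) = 0.0000
H(A|B) = 0.0000 + 0.0000 + 0.0000
  = 0.0000 bits
H(A) - H(A|B) = 1.4056 - 0.0000 = 1.4056 bits

Both sides equal 1.4056 bits, so I(A;B) = H(A) - H(A|B) ✓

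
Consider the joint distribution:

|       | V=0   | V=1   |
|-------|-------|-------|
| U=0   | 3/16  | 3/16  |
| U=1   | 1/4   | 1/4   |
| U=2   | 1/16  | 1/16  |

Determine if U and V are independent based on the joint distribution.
Marginal P(U) (row sums):
  P(U=0) = 3/16 + 3/16 = 3/8
  P(U=1) = 1/4 + 1/4 = 1/2
  P(U=2) = 1/16 + 1/16 = 1/8
Marginal P(V) (column sums):
  P(V=0) = 3/16 + 1/4 + 1/16 = 1/2
  P(V=1) = 3/16 + 1/4 + 1/16 = 1/2

U and V are independent iff P(U=i,V=j) = P(U=i)·P(V=j) for every cell.
  P(U=0)·P(V=0) = 3/8 × 1/2 = 3/16 = P(U=0,V=0) ✓
  P(U=0)·P(V=1) = 3/8 × 1/2 = 3/16 = P(U=0,V=1) ✓
  P(U=1)·P(V=0) = 1/2 × 1/2 = 1/4 = P(U=1,V=0) ✓
  P(U=1)·P(V=1) = 1/2 × 1/2 = 1/4 = P(U=1,V=1) ✓
  P(U=2)·P(V=0) = 1/8 × 1/2 = 1/16 = P(U=2,V=0) ✓
  P(U=2)·P(V=1) = 1/8 × 1/2 = 1/16 = P(U=2,V=1) ✓

Yes, U and V are independent: every cell factors, so I(U;V) = 0 bits.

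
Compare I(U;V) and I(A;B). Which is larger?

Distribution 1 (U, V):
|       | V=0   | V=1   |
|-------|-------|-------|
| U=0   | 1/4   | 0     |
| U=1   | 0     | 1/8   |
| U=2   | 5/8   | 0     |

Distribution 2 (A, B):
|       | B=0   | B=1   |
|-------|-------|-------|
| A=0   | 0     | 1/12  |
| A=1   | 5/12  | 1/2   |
Distribution 1 (U, V):
Marginal P(U) (row sums):
  P(U=0) = 1/4 + 0 = 1/4
  P(U=1) = 0 + 1/8 = 1/8
  P(U=2) = 5/8 + 0 = 5/8
Marginal P(V) (column sums):
  P(V=0) = 1/4 + 0 + 5/8 = 7/8
  P(V=1) = 0 + 1/8 + 0 = 1/8

H(U) = -[(1/4)·log₂(1/4) + (1/8)·log₂(1/8) + (5/8)·log₂(5/8)]
  = 0.5000 + 0.3750 + 0.4238
  = 1.2988 bits
H(V) = -[(7/8)·log₂(7/8) + (1/8)·log₂(1/8)]
  = 0.1686 + 0.3750
  = 0.5436 bits
H(U,V) = -[(1/4)·log₂(1/4) + (1/8)·log₂(1/8) + (5/8)·log₂(5/8)]
  = 0.5000 + 0.3750 + 0.4238
  = 1.2988 bits

I(U;V) = H(U) + H(V) - H(U,V)
  = 1.2988 + 0.5436 - 1.2988
  = 0.5436 bits

Distribution 2 (A, B):
Marginal P(A) (row sums):
  P(A=0) = 0 + 1/12 = 1/12
  P(A=1) = 5/12 + 1/2 = 11/12
Marginal P(B) (column sums):
  P(B=0) = 0 + 5/12 = 5/12
  P(B=1) = 1/12 + 1/2 = 7/12

H(A) = -[(1/12)·log₂(1/12) + (11/12)·log₂(11/12)]
  = 0.2987 + 0.1151
  = 0.4138 bits
H(B) = -[(5/12)·log₂(5/12) + (7/12)·log₂(7/12)]
  = 0.5263 + 0.4536
  = 0.9799 bits
H(A,B) = -[(1/12)·log₂(1/12) + (5/12)·log₂(5/12) + (1/2)·log₂(1/2)]
  = 0.2987 + 0.5263 + 0.5000
  = 1.3250 bits

I(A;B) = H(A) + H(B) - H(A,B)
  = 0.4138 + 0.9799 - 1.3250
  = 0.0687 bits

I(U;V) = 0.5436 bits > I(A;B) = 0.0687 bits, so (U, V) has the higher mutual information (stronger dependence).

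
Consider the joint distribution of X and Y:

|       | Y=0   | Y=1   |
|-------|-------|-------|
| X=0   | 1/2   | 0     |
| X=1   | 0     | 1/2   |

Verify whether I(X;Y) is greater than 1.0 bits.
Marginal P(X) (row sums):
  P(X=0) = 1/2 + 0 = 1/2
  P(X=1) = 0 + 1/2 = 1/2
Marginal P(Y) (column sums):
  P(Y=0) = 1/2 + 0 = 1/2
  P(Y=1) = 0 + 1/2 = 1/2

H(X) = -[(1/2)·log₂(1/2) + (1/2)·log₂(1/2)]
  = 0.5000 + 0.5000
  = 1.0000 bits
H(Y) = -[(1/2)·log₂(1/2) + (1/2)·log₂(1/2)]
  = 0.5000 + 0.5000
  = 1.0000 bits
H(X,Y) = -[(1/2)·log₂(1/2) + (1/2)·log₂(1/2)]
  = 0.5000 + 0.5000
  = 1.0000 bits

I(X;Y) = H(X) + H(Y) - H(X,Y)
  = 1.0000 + 1.0000 - 1.0000
  = 1.0000 bits

No. I(X;Y) = 1.0000 bits, which is ≤ 1.0 bits.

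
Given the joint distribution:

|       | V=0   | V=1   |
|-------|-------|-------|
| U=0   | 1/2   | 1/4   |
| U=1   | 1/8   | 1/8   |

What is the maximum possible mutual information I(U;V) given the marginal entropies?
The upper bound on mutual information is I(U;V) ≤ min(H(U), H(V)).

Marginal P(U) (row sums):
  P(U=0) = 1/2 + 1/4 = 3/4
  P(U=1) = 1/8 + 1/8 = 1/4
Marginal P(V) (column sums):
  P(V=0) = 1/2 + 1/8 = 5/8
  P(V=1) = 1/4 + 1/8 = 3/8

H(U) = -[(3/4)·log₂(3/4) + (1/4)·log₂(1/4)]
  = 0.3113 + 0.5000
  = 0.8113 bits
H(V) = -[(5/8)·log₂(5/8) + (3/8)·log₂(3/8)]
  = 0.4238 + 0.5306
  = 0.9544 bits

Maximum possible I(U;V) = min(0.8113, 0.9544) = 0.8113 bits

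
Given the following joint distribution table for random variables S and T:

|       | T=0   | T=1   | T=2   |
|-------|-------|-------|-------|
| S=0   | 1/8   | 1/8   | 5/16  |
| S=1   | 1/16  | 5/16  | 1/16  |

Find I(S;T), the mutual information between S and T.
Marginal P(S) (row sums):
  P(S=0) = 1/8 + 1/8 + 5/16 = 9/16
  P(S=1) = 1/16 + 5/16 + 1/16 = 7/16
Marginal P(T) (column sums):
  P(T=0) = 1/8 + 1/16 = 3/16
  P(T=1) = 1/8 + 5/16 = 7/16
  P(T=2) = 5/16 + 1/16 = 3/8

H(S) = -[(9/16)·log₂(9/16) + (7/16)·log₂(7/16)]
  = 0.4669 + 0.5218
  = 0.9887 bits
H(T) = -[(3/16)·log₂(3/16) + (7/16)·log₂(7/16) + (3/8)·log₂(3/8)]
  = 0.4528 + 0.5218 + 0.5306
  = 1.5052 bits
H(S,T) = -[(1/8)·log₂(1/8) + (1/8)·log₂(1/8) + (5/16)·log₂(5/16) + (1/16)·log₂(1/16) + (5/16)·log₂(5/16) + (1/16)·log₂(1/16)]
  = 0.3750 + 0.3750 + 0.5244 + 0.2500 + 0.5244 + 0.2500
  = 2.2988 bits

I(S;T) = H(S) + H(T) - H(S,T)
  = 0.9887 + 1.5052 - 2.2988
  = 0.1951 bits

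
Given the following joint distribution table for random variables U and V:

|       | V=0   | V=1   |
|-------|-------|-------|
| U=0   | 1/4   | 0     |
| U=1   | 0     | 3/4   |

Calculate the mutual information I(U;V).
Marginal P(U) (row sums):
  P(U=0) = 1/4 + 0 = 1/4
  P(U=1) = 0 + 3/4 = 3/4
Marginal P(V) (column sums):
  P(V=0) = 1/4 + 0 = 1/4
  P(V=1) = 0 + 3/4 = 3/4

H(U) = -[(1/4)·log₂(1/4) + (3/4)·log₂(3/4)]
  = 0.5000 + 0.3113
  = 0.8113 bits
H(V) = -[(1/4)·log₂(1/4) + (3/4)·log₂(3/4)]
  = 0.5000 + 0.3113
  = 0.8113 bits
H(U,V) = -[(1/4)·log₂(1/4) + (3/4)·log₂(3/4)]
  = 0.5000 + 0.3113
  = 0.8113 bits

I(U;V) = H(U) + H(V) - H(U,V)
  = 0.8113 + 0.8113 - 0.8113
  = 0.8113 bits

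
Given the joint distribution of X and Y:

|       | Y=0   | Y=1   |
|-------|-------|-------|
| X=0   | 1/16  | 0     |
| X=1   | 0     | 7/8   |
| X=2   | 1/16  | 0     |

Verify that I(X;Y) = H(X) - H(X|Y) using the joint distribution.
Left side, from I(X;Y) = H(X) + H(Y) - H(X,Y):
Marginal P(X) (row sums):
  P(X=0) = 1/16 + 0 = 1/16
  P(X=1) = 0 + 7/8 = 7/8
  P(X=2) = 1/16 + 0 = 1/16
Marginal P(Y) (column sums):
  P(Y=0) = 1/16 + 0 + 1/16 = 1/8
  P(Y=1) = 0 + 7/8 + 0 = 7/8

H(X) = -[(1/16)·log₂(1/16) + (7/8)·log₂(7/8) + (1/16)·log₂(1/16)]
  = 0.2500 + 0.1686 + 0.2500
  = 0.6686 bits
H(Y) = -[(1/8)·log₂(1/8) + (7/8)·log₂(7/8)]
  = 0.3750 + 0.1686
  = 0.5436 bits
H(X,Y) = -[(1/16)·log₂(1/16) + (7/8)·log₂(7/8) + (1/16)·log₂(1/16)]
  = 0.2500 + 0.1686 + 0.2500
  = 0.6686 bits

I(X;Y) = H(X) + H(Y) - H(X,Y)
  = 0.6686 + 0.5436 - 0.6686
  = 0.5436 bits

Right side, with H(X|Y) computed directly from the conditional probabilities:
H(X|Y) = -Σ P(X,Y)·log₂ P(X|Y), where P(X|Y) = P(X,Y) / P(Y)
  (cells with P(X,Y) = 0 contribute 0)
  (X=0,Y=0): P(X|Y) = (1/16)/(1/8) = 1/2;  -(1/16)·log₂(1/2) = 0.0625
  (X=1,Y=1): P(X|Y) = (7/8)/(7/8) = 1;  -(7/8)·log₂(1) = 0.0000
  (X=2,Y=0): P(X|Y) = (1/16)/(1/8) = 1/2;  -(1/16)·log₂(1/2) = 0.0625
H(X|Y) = 0.0625 + 0.0000 + 0.0625
  = 0.1250 bits
H(X) - H(X|Y) = 0.6686 - 0.1250 = 0.5436 bits

Both sides equal 0.5436 bits, so I(X;Y) = H(X) - H(X|Y) ✓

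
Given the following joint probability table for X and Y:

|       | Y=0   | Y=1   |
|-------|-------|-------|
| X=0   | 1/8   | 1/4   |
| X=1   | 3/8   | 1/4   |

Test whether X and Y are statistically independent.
Marginal P(X) (row sums):
  P(X=0) = 1/8 + 1/4 = 3/8
  P(X=1) = 3/8 + 1/4 = 5/8
Marginal P(Y) (column sums):
  P(Y=0) = 1/8 + 3/8 = 1/2
  P(Y=1) = 1/4 + 1/4 = 1/2

X and Y are independent iff P(X=i,Y=j) = P(X=i)·P(Y=j) for every cell.
  P(X=0)·P(Y=0) = 3/8 × 1/2 = 3/16, but P(X=0,Y=0) = 1/8 ✗

No, X and Y are not independent. Quantitatively, I(X;Y) > 0:

H(X) = -[(3/8)·log₂(3/8) + (5/8)·log₂(5/8)]
  = 0.5306 + 0.4238
  = 0.9544 bits
H(Y) = -[(1/2)·log₂(1/2) + (1/2)·log₂(1/2)]
  = 0.5000 + 0.5000
  = 1.0000 bits
H(X,Y) = -[(1/8)·log₂(1/8) + (1/4)·log₂(1/4) + (3/8)·log₂(3/8) + (1/4)·log₂(1/4)]
  = 0.3750 + 0.5000 + 0.5306 + 0.5000
  = 1.9056 bits
I(X;Y) = H(X) + H(Y) - H(X,Y) = 0.9544 + 1.0000 - 1.9056 = 0.0488 bits > 0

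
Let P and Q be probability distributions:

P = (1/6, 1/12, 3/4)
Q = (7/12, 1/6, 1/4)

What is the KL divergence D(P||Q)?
D(P||Q) = Σ P(i) log₂(P(i)/Q(i))
  i=0: (1/6) × log₂((1/6)/(7/12)) = (1/6) × log₂(2/7) = -0.3012
  i=1: (1/12) × log₂((1/12)/(1/6)) = (1/12) × log₂(1/2) = -0.0833
  i=2: (3/4) × log₂((3/4)/(1/4)) = (3/4) × log₂(3) = 1.1887
D(P||Q) = -0.3012 - 0.0833 + 1.1887
  = 0.8042 bits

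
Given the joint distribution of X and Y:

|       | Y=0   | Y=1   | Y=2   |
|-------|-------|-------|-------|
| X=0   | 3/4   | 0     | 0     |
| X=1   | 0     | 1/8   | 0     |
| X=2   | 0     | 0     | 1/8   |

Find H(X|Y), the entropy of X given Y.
Marginal P(Y) (column sums):
  P(Y=0) = 3/4 + 0 + 0 = 3/4
  P(Y=1) = 0 + 1/8 + 0 = 1/8
  P(Y=2) = 0 + 0 + 1/8 = 1/8

H(X|Y) = -Σ P(X,Y)·log₂ P(X|Y), where P(X|Y) = P(X,Y) / P(Y)
  (cells with P(X,Y) = 0 contribute 0)
  (X=0,Y=0): P(X|Y) = (3/4)/(3/4) = 1;  -(3/4)·log₂(1) = 0.0000
  (X=1,Y=1): P(X|Y) = (1/8)/(1/8) = 1;  -(1/8)·log₂(1) = 0.0000
  (X=2,Y=2): P(X|Y) = (1/8)/(1/8) = 1;  -(1/8)·log₂(1) = 0.0000
H(X|Y) = 0.0000 + 0.0000 + 0.0000
  = 0.0000 bits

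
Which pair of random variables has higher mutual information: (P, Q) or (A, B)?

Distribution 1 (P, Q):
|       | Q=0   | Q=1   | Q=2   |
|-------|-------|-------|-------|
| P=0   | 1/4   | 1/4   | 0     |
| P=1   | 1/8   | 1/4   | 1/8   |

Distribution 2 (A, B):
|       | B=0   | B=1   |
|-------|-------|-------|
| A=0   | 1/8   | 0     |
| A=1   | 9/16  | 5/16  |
Distribution 1 (P, Q):
Marginal P(P) (row sums):
  P(P=0) = 1/4 + 1/4 + 0 = 1/2
  P(P=1) = 1/8 + 1/4 + 1/8 = 1/2
Marginal P(Q) (column sums):
  P(Q=0) = 1/4 + 1/8 = 3/8
  P(Q=1) = 1/4 + 1/4 = 1/2
  P(Q=2) = 0 + 1/8 = 1/8

H(P) = -[(1/2)·log₂(1/2) + (1/2)·log₂(1/2)]
  = 0.5000 + 0.5000
  = 1.0000 bits
H(Q) = -[(3/8)·log₂(3/8) + (1/2)·log₂(1/2) + (1/8)·log₂(1/8)]
  = 0.5306 + 0.5000 + 0.3750
  = 1.4056 bits
H(P,Q) = -[(1/4)·log₂(1/4) + (1/4)·log₂(1/4) + (1/8)·log₂(1/8) + (1/4)·log₂(1/4) + (1/8)·log₂(1/8)]
  = 0.5000 + 0.5000 + 0.3750 + 0.5000 + 0.3750
  = 2.2500 bits

I(P;Q) = H(P) + H(Q) - H(P,Q)
  = 1.0000 + 1.4056 - 2.2500
  = 0.1556 bits

Distribution 2 (A, B):
Marginal P(A) (row sums):
  P(A=0) = 1/8 + 0 = 1/8
  P(A=1) = 9/16 + 5/16 = 7/8
Marginal P(B) (column sums):
  P(B=0) = 1/8 + 9/16 = 11/16
  P(B=1) = 0 + 5/16 = 5/16

H(A) = -[(1/8)·log₂(1/8) + (7/8)·log₂(7/8)]
  = 0.3750 + 0.1686
  = 0.5436 bits
H(B) = -[(11/16)·log₂(11/16) + (5/16)·log₂(5/16)]
  = 0.3716 + 0.5244
  = 0.8960 bits
H(A,B) = -[(1/8)·log₂(1/8) + (9/16)·log₂(9/16) + (5/16)·log₂(5/16)]
  = 0.3750 + 0.4669 + 0.5244
  = 1.3663 bits

I(A;B) = H(A) + H(B) - H(A,B)
  = 0.5436 + 0.8960 - 1.3663
  = 0.0733 bits

I(P;Q) = 0.1556 bits > I(A;B) = 0.0733 bits, so (P, Q) has the higher mutual information (stronger dependence).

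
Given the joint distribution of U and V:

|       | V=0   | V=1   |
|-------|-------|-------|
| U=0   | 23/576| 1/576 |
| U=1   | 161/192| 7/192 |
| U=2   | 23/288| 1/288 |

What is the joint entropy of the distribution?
H(U,V) = -Σ P(U,V) log₂ P(U,V), summed over the non-zero cells:
H(U,V) = -[(23/576)·log₂(23/576) + (1/576)·log₂(1/576) + (161/192)·log₂(161/192) + (7/192)·log₂(7/192) + (23/288)·log₂(23/288) + (1/288)·log₂(1/288)]
  = 0.1855 + 0.0159 + 0.2130 + 0.1742 + 0.2912 + 0.0284
  = 0.9082 bits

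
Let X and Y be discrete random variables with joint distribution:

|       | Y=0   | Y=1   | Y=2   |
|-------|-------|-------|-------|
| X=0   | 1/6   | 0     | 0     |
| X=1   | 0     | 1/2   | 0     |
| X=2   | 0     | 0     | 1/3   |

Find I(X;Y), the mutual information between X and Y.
Marginal P(X) (row sums):
  P(X=0) = 1/6 + 0 + 0 = 1/6
  P(X=1) = 0 + 1/2 + 0 = 1/2
  P(X=2) = 0 + 0 + 1/3 = 1/3
Marginal P(Y) (column sums):
  P(Y=0) = 1/6 + 0 + 0 = 1/6
  P(Y=1) = 0 + 1/2 + 0 = 1/2
  P(Y=2) = 0 + 0 + 1/3 = 1/3

H(X) = -[(1/6)·log₂(1/6) + (1/2)·log₂(1/2) + (1/3)·log₂(1/3)]
  = 0.4308 + 0.5000 + 0.5283
  = 1.4591 bits
H(Y) = -[(1/6)·log₂(1/6) + (1/2)·log₂(1/2) + (1/3)·log₂(1/3)]
  = 0.4308 + 0.5000 + 0.5283
  = 1.4591 bits
H(X,Y) = -[(1/6)·log₂(1/6) + (1/2)·log₂(1/2) + (1/3)·log₂(1/3)]
  = 0.4308 + 0.5000 + 0.5283
  = 1.4591 bits

I(X;Y) = H(X) + H(Y) - H(X,Y)
  = 1.4591 + 1.4591 - 1.4591
  = 1.4591 bits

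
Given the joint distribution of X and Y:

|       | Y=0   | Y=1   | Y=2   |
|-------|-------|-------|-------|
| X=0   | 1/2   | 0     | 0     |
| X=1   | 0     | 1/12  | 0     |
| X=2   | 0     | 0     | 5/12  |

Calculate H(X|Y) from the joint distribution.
Marginal P(Y) (column sums):
  P(Y=0) = 1/2 + 0 + 0 = 1/2
  P(Y=1) = 0 + 1/12 + 0 = 1/12
  P(Y=2) = 0 + 0 + 5/12 = 5/12

H(X|Y) = -Σ P(X,Y)·log₂ P(X|Y), where P(X|Y) = P(X,Y) / P(Y)
  (cells with P(X,Y) = 0 contribute 0)
  (X=0,Y=0): P(X|Y) = (1/2)/(1/2) = 1;  -(1/2)·log₂(1) = 0.0000
  (X=1,Y=1): P(X|Y) = (1/12)/(1/12) = 1;  -(1/12)·log₂(1) = 0.0000
  (X=2,Y=2): P(X|Y) = (5/12)/(5/12) = 1;  -(5/12)·log₂(1) = 0.0000
H(X|Y) = 0.0000 + 0.0000 + 0.0000
  = 0.0000 bits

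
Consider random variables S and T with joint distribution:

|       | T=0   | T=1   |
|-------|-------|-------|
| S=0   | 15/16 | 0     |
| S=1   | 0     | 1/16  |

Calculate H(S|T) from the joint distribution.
Marginal P(T) (column sums):
  P(T=0) = 15/16 + 0 = 15/16
  P(T=1) = 0 + 1/16 = 1/16

H(S|T) = -Σ P(S,T)·log₂ P(S|T), where P(S|T) = P(S,T) / P(T)
  (cells with P(S,T) = 0 contribute 0)
  (S=0,T=0): P(S|T) = (15/16)/(15/16) = 1;  -(15/16)·log₂(1) = 0.0000
  (S=1,T=1): P(S|T) = (1/16)/(1/16) = 1;  -(1/16)·log₂(1) = 0.0000
H(S|T) = 0.0000 + 0.0000
  = 0.0000 bits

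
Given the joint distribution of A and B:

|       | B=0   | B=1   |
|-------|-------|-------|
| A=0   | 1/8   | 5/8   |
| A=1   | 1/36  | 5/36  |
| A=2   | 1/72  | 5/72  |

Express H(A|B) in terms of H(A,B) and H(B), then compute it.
H(A|B) = H(A,B) - H(B)

Marginal P(B) (column sums):
  P(B=0) = 1/8 + 1/36 + 1/72 = 1/6
  P(B=1) = 5/8 + 5/36 + 5/72 = 5/6

H(A,B) = -[(1/8)·log₂(1/8) + (5/8)·log₂(5/8) + (1/36)·log₂(1/36) + (5/36)·log₂(5/36) + (1/72)·log₂(1/72) + (5/72)·log₂(5/72)]
  = 0.3750 + 0.4238 + 0.1436 + 0.3956 + 0.0857 + 0.2672
  = 1.6909 bits
H(B) = -[(1/6)·log₂(1/6) + (5/6)·log₂(5/6)]
  = 0.4308 + 0.2192
  = 0.6500 bits

H(A|B) = 1.6909 - 0.6500 = 1.0409 bits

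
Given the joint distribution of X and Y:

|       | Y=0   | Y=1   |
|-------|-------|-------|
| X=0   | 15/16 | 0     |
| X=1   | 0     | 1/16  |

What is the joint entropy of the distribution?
H(X,Y) = -Σ P(X,Y) log₂ P(X,Y), summed over the non-zero cells:
H(X,Y) = -[(15/16)·log₂(15/16) + (1/16)·log₂(1/16)]
  = 0.0873 + 0.2500
  = 0.3373 bits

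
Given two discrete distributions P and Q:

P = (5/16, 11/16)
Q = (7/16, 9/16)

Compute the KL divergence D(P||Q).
D(P||Q) = Σ P(i) log₂(P(i)/Q(i))
  i=0: (5/16) × log₂((5/16)/(7/16)) = (5/16) × log₂(5/7) = -0.1517
  i=1: (11/16) × log₂((11/16)/(9/16)) = (11/16) × log₂(11/9) = 0.1990
D(P||Q) = -0.1517 + 0.1990
  = 0.0473 bits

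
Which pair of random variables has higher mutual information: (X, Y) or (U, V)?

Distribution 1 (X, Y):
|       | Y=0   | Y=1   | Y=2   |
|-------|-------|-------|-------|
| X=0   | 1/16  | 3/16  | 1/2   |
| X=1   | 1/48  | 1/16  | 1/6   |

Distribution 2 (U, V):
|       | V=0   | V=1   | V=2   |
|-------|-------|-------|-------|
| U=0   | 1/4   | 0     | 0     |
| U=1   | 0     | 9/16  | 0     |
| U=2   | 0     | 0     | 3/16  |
Distribution 1 (X, Y):
Marginal P(X) (row sums):
  P(X=0) = 1/16 + 3/16 + 1/2 = 3/4
  P(X=1) = 1/48 + 1/16 + 1/6 = 1/4
Marginal P(Y) (column sums):
  P(Y=0) = 1/16 + 1/48 = 1/12
  P(Y=1) = 3/16 + 1/16 = 1/4
  P(Y=2) = 1/2 + 1/6 = 2/3

H(X) = -[(3/4)·log₂(3/4) + (1/4)·log₂(1/4)]
  = 0.3113 + 0.5000
  = 0.8113 bits
H(Y) = -[(1/12)·log₂(1/12) + (1/4)·log₂(1/4) + (2/3)·log₂(2/3)]
  = 0.2987 + 0.5000 + 0.3900
  = 1.1887 bits
H(X,Y) = -[(1/16)·log₂(1/16) + (3/16)·log₂(3/16) + (1/2)·log₂(1/2) + (1/48)·log₂(1/48) + (1/16)·log₂(1/16) + (1/6)·log₂(1/6)]
  = 0.2500 + 0.4528 + 0.5000 + 0.1164 + 0.2500 + 0.4308
  = 2.0000 bits

I(X;Y) = H(X) + H(Y) - H(X,Y)
  = 0.8113 + 1.1887 - 2.0000
  = 0.0000 bits

Distribution 2 (U, V):
Marginal P(U) (row sums):
  P(U=0) = 1/4 + 0 + 0 = 1/4
  P(U=1) = 0 + 9/16 + 0 = 9/16
  P(U=2) = 0 + 0 + 3/16 = 3/16
Marginal P(V) (column sums):
  P(V=0) = 1/4 + 0 + 0 = 1/4
  P(V=1) = 0 + 9/16 + 0 = 9/16
  P(V=2) = 0 + 0 + 3/16 = 3/16

H(U) = -[(1/4)·log₂(1/4) + (9/16)·log₂(9/16) + (3/16)·log₂(3/16)]
  = 0.5000 + 0.4669 + 0.4528
  = 1.4197 bits
H(V) = -[(1/4)·log₂(1/4) + (9/16)·log₂(9/16) + (3/16)·log₂(3/16)]
  = 0.5000 + 0.4669 + 0.4528
  = 1.4197 bits
H(U,V) = -[(1/4)·log₂(1/4) + (9/16)·log₂(9/16) + (3/16)·log₂(3/16)]
  = 0.5000 + 0.4669 + 0.4528
  = 1.4197 bits

I(U;V) = H(U) + H(V) - H(U,V)
  = 1.4197 + 1.4197 - 1.4197
  = 1.4197 bits

I(U;V) = 1.4197 bits > I(X;Y) = 0.0000 bits, so (U, V) has the higher mutual information (stronger dependence).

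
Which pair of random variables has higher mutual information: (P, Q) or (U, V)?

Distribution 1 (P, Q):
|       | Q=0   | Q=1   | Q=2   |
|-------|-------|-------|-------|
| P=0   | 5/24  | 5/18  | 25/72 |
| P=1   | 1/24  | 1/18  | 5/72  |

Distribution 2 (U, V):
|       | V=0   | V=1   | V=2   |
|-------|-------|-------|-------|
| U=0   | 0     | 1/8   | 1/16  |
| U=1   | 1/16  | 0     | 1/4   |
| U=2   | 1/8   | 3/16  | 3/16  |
Distribution 1 (P, Q):
Marginal P(P) (row sums):
  P(P=0) = 5/24 + 5/18 + 25/72 = 5/6
  P(P=1) = 1/24 + 1/18 + 5/72 = 1/6
Marginal P(Q) (column sums):
  P(Q=0) = 5/24 + 1/24 = 1/4
  P(Q=1) = 5/18 + 1/18 = 1/3
  P(Q=2) = 25/72 + 5/72 = 5/12

H(P) = -[(5/6)·log₂(5/6) + (1/6)·log₂(1/6)]
  = 0.2192 + 0.4308
  = 0.6500 bits
H(Q) = -[(1/4)·log₂(1/4) + (1/3)·log₂(1/3) + (5/12)·log₂(5/12)]
  = 0.5000 + 0.5283 + 0.5263
  = 1.5546 bits
H(P,Q) = -[(5/24)·log₂(5/24) + (5/18)·log₂(5/18) + (25/72)·log₂(25/72) + (1/24)·log₂(1/24) + (1/18)·log₂(1/18) + (5/72)·log₂(5/72)]
  = 0.4715 + 0.5133 + 0.5299 + 0.1910 + 0.2317 + 0.2672
  = 2.2046 bits

I(P;Q) = H(P) + H(Q) - H(P,Q)
  = 0.6500 + 1.5546 - 2.2046
  = 0.0000 bits

Distribution 2 (U, V):
Marginal P(U) (row sums):
  P(U=0) = 0 + 1/8 + 1/16 = 3/16
  P(U=1) = 1/16 + 0 + 1/4 = 5/16
  P(U=2) = 1/8 + 3/16 + 3/16 = 1/2
Marginal P(V) (column sums):
  P(V=0) = 0 + 1/16 + 1/8 = 3/16
  P(V=1) = 1/8 + 0 + 3/16 = 5/16
  P(V=2) = 1/16 + 1/4 + 3/16 = 1/2

H(U) = -[(3/16)·log₂(3/16) + (5/16)·log₂(5/16) + (1/2)·log₂(1/2)]
  = 0.4528 + 0.5244 + 0.5000
  = 1.4772 bits
H(V) = -[(3/16)·log₂(3/16) + (5/16)·log₂(5/16) + (1/2)·log₂(1/2)]
  = 0.4528 + 0.5244 + 0.5000
  = 1.4772 bits
H(U,V) = -[(1/8)·log₂(1/8) + (1/16)·log₂(1/16) + (1/16)·log₂(1/16) + (1/4)·log₂(1/4) + (1/8)·log₂(1/8) + (3/16)·log₂(3/16) + (3/16)·log₂(3/16)]
  = 0.3750 + 0.2500 + 0.2500 + 0.5000 + 0.3750 + 0.4528 + 0.4528
  = 2.6556 bits

I(U;V) = H(U) + H(V) - H(U,V)
  = 1.4772 + 1.4772 - 2.6556
  = 0.2988 bits

I(U;V) = 0.2988 bits > I(P;Q) = 0.0000 bits, so (U, V) has the higher mutual information (stronger dependence).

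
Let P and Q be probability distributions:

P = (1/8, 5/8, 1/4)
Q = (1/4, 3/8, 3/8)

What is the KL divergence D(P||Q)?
D(P||Q) = Σ P(i) log₂(P(i)/Q(i))
  i=0: (1/8) × log₂((1/8)/(1/4)) = (1/8) × log₂(1/2) = -0.1250
  i=1: (5/8) × log₂((5/8)/(3/8)) = (5/8) × log₂(5/3) = 0.4606
  i=2: (1/4) × log₂((1/4)/(3/8)) = (1/4) × log₂(2/3) = -0.1462
D(P||Q) = -0.1250 + 0.4606 - 0.1462
  = 0.1894 bits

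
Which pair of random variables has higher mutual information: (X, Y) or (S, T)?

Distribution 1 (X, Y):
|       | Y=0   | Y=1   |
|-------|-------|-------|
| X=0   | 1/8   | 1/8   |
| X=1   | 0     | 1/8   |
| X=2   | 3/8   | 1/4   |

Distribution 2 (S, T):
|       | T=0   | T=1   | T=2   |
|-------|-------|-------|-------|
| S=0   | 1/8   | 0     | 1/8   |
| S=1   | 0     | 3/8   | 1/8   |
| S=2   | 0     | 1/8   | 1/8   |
Distribution 1 (X, Y):
Marginal P(X) (row sums):
  P(X=0) = 1/8 + 1/8 = 1/4
  P(X=1) = 0 + 1/8 = 1/8
  P(X=2) = 3/8 + 1/4 = 5/8
Marginal P(Y) (column sums):
  P(Y=0) = 1/8 + 0 + 3/8 = 1/2
  P(Y=1) = 1/8 + 1/8 + 1/4 = 1/2

H(X) = -[(1/4)·log₂(1/4) + (1/8)·log₂(1/8) + (5/8)·log₂(5/8)]
  = 0.5000 + 0.3750 + 0.4238
  = 1.2988 bits
H(Y) = -[(1/2)·log₂(1/2) + (1/2)·log₂(1/2)]
  = 0.5000 + 0.5000
  = 1.0000 bits
H(X,Y) = -[(1/8)·log₂(1/8) + (1/8)·log₂(1/8) + (1/8)·log₂(1/8) + (3/8)·log₂(3/8) + (1/4)·log₂(1/4)]
  = 0.3750 + 0.3750 + 0.3750 + 0.5306 + 0.5000
  = 2.1556 bits

I(X;Y) = H(X) + H(Y) - H(X,Y)
  = 1.2988 + 1.0000 - 2.1556
  = 0.1432 bits

Distribution 2 (S, T):
Marginal P(S) (row sums):
  P(S=0) = 1/8 + 0 + 1/8 = 1/4
  P(S=1) = 0 + 3/8 + 1/8 = 1/2
  P(S=2) = 0 + 1/8 + 1/8 = 1/4
Marginal P(T) (column sums):
  P(T=0) = 1/8 + 0 + 0 = 1/8
  P(T=1) = 0 + 3/8 + 1/8 = 1/2
  P(T=2) = 1/8 + 1/8 + 1/8 = 3/8

H(S) = -[(1/4)·log₂(1/4) + (1/2)·log₂(1/2) + (1/4)·log₂(1/4)]
  = 0.5000 + 0.5000 + 0.5000
  = 1.5000 bits
H(T) = -[(1/8)·log₂(1/8) + (1/2)·log₂(1/2) + (3/8)·log₂(3/8)]
  = 0.3750 + 0.5000 + 0.5306
  = 1.4056 bits
H(S,T) = -[(1/8)·log₂(1/8) + (1/8)·log₂(1/8) + (3/8)·log₂(3/8) + (1/8)·log₂(1/8) + (1/8)·log₂(1/8) + (1/8)·log₂(1/8)]
  = 0.3750 + 0.3750 + 0.5306 + 0.3750 + 0.3750 + 0.3750
  = 2.4056 bits

I(S;T) = H(S) + H(T) - H(S,T)
  = 1.5000 + 1.4056 - 2.4056
  = 0.5000 bits

I(S;T) = 0.5000 bits > I(X;Y) = 0.1432 bits, so (S, T) has the higher mutual information (stronger dependence).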